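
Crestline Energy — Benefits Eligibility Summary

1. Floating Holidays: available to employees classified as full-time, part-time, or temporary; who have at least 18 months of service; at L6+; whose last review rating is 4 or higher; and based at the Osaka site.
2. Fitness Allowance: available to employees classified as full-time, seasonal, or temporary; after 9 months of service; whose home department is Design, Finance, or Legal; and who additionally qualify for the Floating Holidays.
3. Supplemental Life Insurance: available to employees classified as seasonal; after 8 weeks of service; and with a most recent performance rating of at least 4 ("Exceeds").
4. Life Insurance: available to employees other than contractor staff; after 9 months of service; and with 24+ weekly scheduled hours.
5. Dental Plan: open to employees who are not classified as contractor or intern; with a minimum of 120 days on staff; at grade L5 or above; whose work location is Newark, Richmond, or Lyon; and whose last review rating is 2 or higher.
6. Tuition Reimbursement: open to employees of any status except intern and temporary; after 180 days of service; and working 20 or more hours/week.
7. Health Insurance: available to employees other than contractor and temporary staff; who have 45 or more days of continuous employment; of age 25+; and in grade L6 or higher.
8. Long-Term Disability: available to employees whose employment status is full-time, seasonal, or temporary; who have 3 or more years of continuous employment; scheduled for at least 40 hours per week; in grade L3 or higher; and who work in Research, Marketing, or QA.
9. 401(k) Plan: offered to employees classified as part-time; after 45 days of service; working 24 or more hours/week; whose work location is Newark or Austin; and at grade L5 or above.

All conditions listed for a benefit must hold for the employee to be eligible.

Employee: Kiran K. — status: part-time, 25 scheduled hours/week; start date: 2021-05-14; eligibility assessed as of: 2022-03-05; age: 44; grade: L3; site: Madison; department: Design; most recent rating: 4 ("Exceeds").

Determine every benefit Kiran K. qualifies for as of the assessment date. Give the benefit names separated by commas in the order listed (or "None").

Service from 2021-05-14 to 2022-03-05: 295 days.
Floating Holidays — status part-time ✓; service 295 days < 18 months (≈540 days) ✗ → not eligible.
Fitness Allowance — status part-time ✗ (requires full-time, seasonal, or temporary) → not eligible.
Supplemental Life Insurance — status part-time ✗ (requires seasonal) → not eligible.
Life Insurance — status part-time ✓ (not excluded); service 295 days ≥ 9 months (≈270 days) ✓; 25 hrs/wk ≥ 24 ✓ → eligible.
Dental Plan — status part-time ✓ (not excluded); service 295 days ≥ 120 days ✓; grade L3 < L5 ✗ → not eligible.
Tuition Reimbursement — status part-time ✓ (not excluded); service 295 days ≥ 180 days ✓; 25 hrs/wk ≥ 20 ✓ → eligible.
Health Insurance — status part-time ✓ (not excluded); service 295 days ≥ 45 days ✓; age 44 ≥ 25 ✓; grade L3 < L6 ✗ → not eligible.
Long-Term Disability — status part-time ✗ (requires full-time, seasonal, or temporary) → not eligible.
401(k) Plan — status part-time ✓; service 295 days ≥ 45 days ✓; 25 hrs/wk ≥ 24 ✓; site Madison ✗ (not Newark or Austin) → not eligible.

Life Insurance, Tuition Reimbursement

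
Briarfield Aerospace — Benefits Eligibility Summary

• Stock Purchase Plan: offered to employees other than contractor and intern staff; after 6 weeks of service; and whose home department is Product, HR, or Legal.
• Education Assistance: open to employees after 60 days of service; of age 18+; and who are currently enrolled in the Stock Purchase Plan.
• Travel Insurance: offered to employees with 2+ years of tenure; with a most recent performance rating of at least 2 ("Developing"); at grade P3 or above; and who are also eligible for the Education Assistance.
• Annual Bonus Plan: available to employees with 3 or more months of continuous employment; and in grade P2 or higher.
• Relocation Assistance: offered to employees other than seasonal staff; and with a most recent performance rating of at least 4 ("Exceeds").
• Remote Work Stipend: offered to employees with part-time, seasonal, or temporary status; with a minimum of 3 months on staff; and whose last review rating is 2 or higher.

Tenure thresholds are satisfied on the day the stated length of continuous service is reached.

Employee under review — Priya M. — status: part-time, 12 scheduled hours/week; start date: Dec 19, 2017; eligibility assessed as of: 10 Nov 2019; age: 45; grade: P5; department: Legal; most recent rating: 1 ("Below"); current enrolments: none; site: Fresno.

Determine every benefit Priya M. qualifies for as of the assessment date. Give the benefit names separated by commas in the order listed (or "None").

Service from Dec 19, 2017 to 10 Nov 2019: 691 days.
Stock Purchase Plan — status part-time ✓ (not excluded); service 691 days ≥ 6 weeks (≈42 days) ✓; dept Legal ✓ → eligible.
Education Assistance — service 691 days ≥ 60 days ✓; age 45 ≥ 18 ✓; not enrolled in Stock Purchase Plan ✗ → not eligible.
Travel Insurance — service 691 days < 2 years (≈730 days) ✗ → not eligible.
Annual Bonus Plan — service 691 days ≥ 3 months (≈90 days) ✓; grade P5 ≥ P2 ✓ → eligible.
Relocation Assistance — status part-time ✓ (not excluded); rating 1 < 4 ✗ → not eligible.
Remote Work Stipend — status part-time ✓; service 691 days ≥ 3 months (≈90 days) ✓; rating 1 < 2 ✗ → not eligible.

Stock Purchase Plan, Annual Bonus Plan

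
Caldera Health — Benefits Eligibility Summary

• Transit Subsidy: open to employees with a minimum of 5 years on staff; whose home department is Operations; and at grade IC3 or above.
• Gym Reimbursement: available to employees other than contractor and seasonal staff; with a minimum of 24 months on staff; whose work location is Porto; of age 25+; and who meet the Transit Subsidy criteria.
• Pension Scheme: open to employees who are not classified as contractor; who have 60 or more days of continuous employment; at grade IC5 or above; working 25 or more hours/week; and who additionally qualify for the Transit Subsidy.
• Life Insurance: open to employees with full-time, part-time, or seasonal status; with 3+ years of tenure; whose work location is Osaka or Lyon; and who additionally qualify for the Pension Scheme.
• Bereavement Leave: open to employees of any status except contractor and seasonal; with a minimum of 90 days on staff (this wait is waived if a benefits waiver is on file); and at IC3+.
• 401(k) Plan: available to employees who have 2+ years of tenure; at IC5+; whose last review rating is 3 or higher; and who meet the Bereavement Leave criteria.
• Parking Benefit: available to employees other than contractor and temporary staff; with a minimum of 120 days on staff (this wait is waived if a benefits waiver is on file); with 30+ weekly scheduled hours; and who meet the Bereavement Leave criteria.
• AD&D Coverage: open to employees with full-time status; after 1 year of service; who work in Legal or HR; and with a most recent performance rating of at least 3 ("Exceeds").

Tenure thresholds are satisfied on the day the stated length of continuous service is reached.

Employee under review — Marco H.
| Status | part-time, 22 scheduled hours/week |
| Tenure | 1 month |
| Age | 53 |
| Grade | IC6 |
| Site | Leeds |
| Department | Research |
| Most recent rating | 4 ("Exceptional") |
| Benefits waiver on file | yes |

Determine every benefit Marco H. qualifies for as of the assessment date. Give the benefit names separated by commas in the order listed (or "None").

Transit Subsidy — service 1 month < 5 years (≈1825 days) ✗ → not eligible.
Gym Reimbursement — status part-time ✓ (not excluded); service 1 month < 24 months ✗ → not eligible.
Pension Scheme — status part-time ✓ (not excluded); service 1 month < 60 days ✗ → not eligible.
Life Insurance — status part-time ✓; service 1 month < 3 years (≈1095 days) ✗ → not eligible.
Bereavement Leave — status part-time ✓ (not excluded); benefits waiver on file ✓; grade IC6 ≥ IC3 ✓ → eligible.
401(k) Plan — service 1 month < 2 years (≈730 days) ✗ → not eligible.
Parking Benefit — status part-time ✓ (not excluded); benefits waiver on file ✓; 22 hrs/wk < 30 ✗ → not eligible.
AD&D Coverage — status part-time ✗ (requires full-time) → not eligible.

Bereavement Leave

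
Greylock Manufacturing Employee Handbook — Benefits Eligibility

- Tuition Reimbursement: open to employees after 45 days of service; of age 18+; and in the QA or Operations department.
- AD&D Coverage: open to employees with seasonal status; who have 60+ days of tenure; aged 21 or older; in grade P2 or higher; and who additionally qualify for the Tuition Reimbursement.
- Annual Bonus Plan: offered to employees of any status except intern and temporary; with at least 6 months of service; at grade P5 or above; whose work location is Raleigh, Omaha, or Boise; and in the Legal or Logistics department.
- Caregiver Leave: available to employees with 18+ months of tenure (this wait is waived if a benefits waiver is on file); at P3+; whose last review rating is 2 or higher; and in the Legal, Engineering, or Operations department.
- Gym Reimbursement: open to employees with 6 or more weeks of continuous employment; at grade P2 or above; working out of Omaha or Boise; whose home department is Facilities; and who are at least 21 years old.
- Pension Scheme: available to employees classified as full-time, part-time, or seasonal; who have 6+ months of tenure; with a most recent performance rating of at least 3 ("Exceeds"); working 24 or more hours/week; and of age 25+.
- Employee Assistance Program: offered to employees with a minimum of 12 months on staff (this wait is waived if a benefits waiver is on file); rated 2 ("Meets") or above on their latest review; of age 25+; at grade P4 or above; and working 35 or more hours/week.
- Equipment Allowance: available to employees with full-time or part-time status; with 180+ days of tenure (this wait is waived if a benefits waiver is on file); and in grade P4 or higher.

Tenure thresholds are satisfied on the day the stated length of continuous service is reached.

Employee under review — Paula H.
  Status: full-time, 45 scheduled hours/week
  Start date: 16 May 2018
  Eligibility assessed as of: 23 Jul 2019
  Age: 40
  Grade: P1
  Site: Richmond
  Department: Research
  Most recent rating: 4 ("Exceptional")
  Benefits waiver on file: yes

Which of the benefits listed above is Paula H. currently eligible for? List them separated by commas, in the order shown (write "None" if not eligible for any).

Service from 16 May 2018 to 23 Jul 2019: 433 days.
Tuition Reimbursement — service 433 days ≥ 45 days ✓; age 40 ≥ 18 ✓; dept Research ✗ → not eligible.
AD&D Coverage — status full-time ✗ (requires seasonal) → not eligible.
Annual Bonus Plan — status full-time ✓ (not excluded); service 433 days ≥ 6 months (≈180 days) ✓; grade P1 < P5 ✗ → not eligible.
Caregiver Leave — benefits waiver on file ✓; grade P1 < P3 ✗ → not eligible.
Gym Reimbursement — service 433 days ≥ 6 weeks (≈42 days) ✓; grade P1 < P2 ✗ → not eligible.
Pension Scheme — status full-time ✓; service 433 days ≥ 6 months (≈180 days) ✓; rating 4 ≥ 3 ✓; 45 hrs/wk ≥ 24 ✓; age 40 ≥ 25 ✓ → eligible.
Employee Assistance Program — benefits waiver on file ✓; rating 4 ≥ 2 ✓; age 40 ≥ 25 ✓; grade P1 < P4 ✗ → not eligible.
Equipment Allowance — status full-time ✓; benefits waiver on file ✓; grade P1 < P4 ✗ → not eligible.

Pension Scheme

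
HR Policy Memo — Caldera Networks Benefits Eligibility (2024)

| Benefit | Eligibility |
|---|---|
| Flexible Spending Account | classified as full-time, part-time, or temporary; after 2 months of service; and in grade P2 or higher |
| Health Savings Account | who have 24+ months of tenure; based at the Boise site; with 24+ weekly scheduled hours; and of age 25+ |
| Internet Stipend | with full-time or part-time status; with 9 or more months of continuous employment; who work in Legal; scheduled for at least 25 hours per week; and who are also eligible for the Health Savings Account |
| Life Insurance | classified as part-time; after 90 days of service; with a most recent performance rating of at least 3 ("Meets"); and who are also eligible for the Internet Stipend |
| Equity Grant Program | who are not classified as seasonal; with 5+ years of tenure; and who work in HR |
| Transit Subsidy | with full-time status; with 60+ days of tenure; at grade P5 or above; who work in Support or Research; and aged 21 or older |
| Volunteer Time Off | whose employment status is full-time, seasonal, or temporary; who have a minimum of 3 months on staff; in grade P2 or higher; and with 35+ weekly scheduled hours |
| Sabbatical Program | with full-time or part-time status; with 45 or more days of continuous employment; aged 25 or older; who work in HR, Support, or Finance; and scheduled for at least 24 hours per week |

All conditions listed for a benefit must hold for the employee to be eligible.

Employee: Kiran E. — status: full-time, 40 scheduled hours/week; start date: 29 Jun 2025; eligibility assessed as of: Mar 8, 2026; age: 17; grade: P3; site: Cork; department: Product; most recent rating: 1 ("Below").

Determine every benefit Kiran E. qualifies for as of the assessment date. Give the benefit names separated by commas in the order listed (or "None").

Service from 29 Jun 2025 to Mar 8, 2026: 252 days.
Flexible Spending Account — status full-time ✓; service 252 days ≥ 2 months (≈60 days) ✓; grade P3 ≥ P2 ✓ → eligible.
Health Savings Account — service 252 days < 24 months (≈720 days) ✗ → not eligible.
Internet Stipend — status full-time ✓; service 252 days < 9 months (≈270 days) ✗ → not eligible.
Life Insurance — status full-time ✗ (requires part-time) → not eligible.
Equity Grant Program — status full-time ✓ (not excluded); service 252 days < 5 years (≈1825 days) ✗ → not eligible.
Transit Subsidy — status full-time ✓; service 252 days ≥ 60 days ✓; grade P3 < P5 ✗ → not eligible.
Volunteer Time Off — status full-time ✓; service 252 days ≥ 3 months (≈90 days) ✓; grade P3 ≥ P2 ✓; 40 hrs/wk ≥ 35 ✓ → eligible.
Sabbatical Program — status full-time ✓; service 252 days ≥ 45 days ✓; age 17 < 25 ✗ → not eligible.

Flexible Spending Account, Volunteer Time Off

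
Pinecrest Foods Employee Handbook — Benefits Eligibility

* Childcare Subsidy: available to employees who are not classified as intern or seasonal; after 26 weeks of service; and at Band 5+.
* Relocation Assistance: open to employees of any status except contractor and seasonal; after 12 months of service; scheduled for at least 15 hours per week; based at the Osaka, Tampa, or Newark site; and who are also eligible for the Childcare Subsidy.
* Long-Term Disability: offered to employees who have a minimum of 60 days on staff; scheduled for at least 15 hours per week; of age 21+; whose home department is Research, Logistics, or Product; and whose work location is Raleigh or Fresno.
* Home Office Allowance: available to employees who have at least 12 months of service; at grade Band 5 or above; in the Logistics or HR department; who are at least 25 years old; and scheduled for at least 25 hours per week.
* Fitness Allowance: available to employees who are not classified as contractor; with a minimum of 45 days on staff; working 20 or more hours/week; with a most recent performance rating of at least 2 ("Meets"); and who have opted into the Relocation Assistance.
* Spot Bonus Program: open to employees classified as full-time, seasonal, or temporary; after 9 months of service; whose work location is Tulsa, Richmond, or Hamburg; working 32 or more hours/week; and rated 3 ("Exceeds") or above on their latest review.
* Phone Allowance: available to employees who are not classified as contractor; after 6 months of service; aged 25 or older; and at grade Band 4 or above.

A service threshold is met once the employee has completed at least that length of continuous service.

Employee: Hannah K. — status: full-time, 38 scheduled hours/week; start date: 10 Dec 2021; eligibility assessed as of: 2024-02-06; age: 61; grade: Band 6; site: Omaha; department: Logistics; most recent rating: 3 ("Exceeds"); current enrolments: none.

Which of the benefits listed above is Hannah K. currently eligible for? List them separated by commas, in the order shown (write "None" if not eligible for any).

Service from 10 Dec 2021 to 2024-02-06: 788 days.
Childcare Subsidy — status full-time ✓ (not excluded); service 788 days ≥ 26 weeks (≈182 days) ✓; grade Band 6 ≥ Band 5 ✓ → eligible.
Relocation Assistance — status full-time ✓ (not excluded); service 788 days ≥ 12 months (≈360 days) ✓; 38 hrs/wk ≥ 15 ✓; site Omaha ✗ (not Osaka, Tampa, or Newark) → not eligible.
Long-Term Disability — service 788 days ≥ 60 days ✓; 38 hrs/wk ≥ 15 ✓; age 61 ≥ 21 ✓; dept Logistics ✓; site Omaha ✗ (not Raleigh or Fresno) → not eligible.
Home Office Allowance — service 788 days ≥ 12 months (≈360 days) ✓; grade Band 6 ≥ Band 5 ✓; dept Logistics ✓; age 61 ≥ 25 ✓; 38 hrs/wk ≥ 25 ✓ → eligible.
Fitness Allowance — status full-time ✓ (not excluded); service 788 days ≥ 45 days ✓; 38 hrs/wk ≥ 20 ✓; rating 3 ≥ 2 ✓; not enrolled in Relocation Assistance ✗ → not eligible.
Spot Bonus Program — status full-time ✓; service 788 days ≥ 9 months (≈270 days) ✓; site Omaha ✗ (not Tulsa, Richmond, or Hamburg) → not eligible.
Phone Allowance — status full-time ✓ (not excluded); service 788 days ≥ 6 months (≈180 days) ✓; age 61 ≥ 25 ✓; grade Band 6 ≥ Band 4 ✓ → eligible.

Childcare Subsidy, Home Office Allowance, Phone Allowance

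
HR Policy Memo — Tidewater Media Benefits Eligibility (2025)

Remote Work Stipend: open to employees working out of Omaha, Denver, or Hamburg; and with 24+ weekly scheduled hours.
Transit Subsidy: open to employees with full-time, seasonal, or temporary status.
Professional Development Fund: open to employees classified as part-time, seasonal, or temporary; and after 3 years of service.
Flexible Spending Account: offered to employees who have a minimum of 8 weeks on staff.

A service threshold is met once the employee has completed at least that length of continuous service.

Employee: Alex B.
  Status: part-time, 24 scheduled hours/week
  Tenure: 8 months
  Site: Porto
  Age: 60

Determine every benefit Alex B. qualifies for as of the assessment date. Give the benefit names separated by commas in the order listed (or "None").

Flexible Spending Account

Remote Work Stipend — site Porto ✗ (not Omaha, Denver, or Hamburg) → not eligible.
Transit Subsidy — status part-time ✗ (requires full-time, seasonal, or temporary) → not eligible.
Professional Development Fund — status part-time ✓; service 8 months < 3 years (≈1095 days) ✗ → not eligible.
Flexible Spending Account — service 8 months ≥ 8 weeks (≈56 days) ✓ → eligible.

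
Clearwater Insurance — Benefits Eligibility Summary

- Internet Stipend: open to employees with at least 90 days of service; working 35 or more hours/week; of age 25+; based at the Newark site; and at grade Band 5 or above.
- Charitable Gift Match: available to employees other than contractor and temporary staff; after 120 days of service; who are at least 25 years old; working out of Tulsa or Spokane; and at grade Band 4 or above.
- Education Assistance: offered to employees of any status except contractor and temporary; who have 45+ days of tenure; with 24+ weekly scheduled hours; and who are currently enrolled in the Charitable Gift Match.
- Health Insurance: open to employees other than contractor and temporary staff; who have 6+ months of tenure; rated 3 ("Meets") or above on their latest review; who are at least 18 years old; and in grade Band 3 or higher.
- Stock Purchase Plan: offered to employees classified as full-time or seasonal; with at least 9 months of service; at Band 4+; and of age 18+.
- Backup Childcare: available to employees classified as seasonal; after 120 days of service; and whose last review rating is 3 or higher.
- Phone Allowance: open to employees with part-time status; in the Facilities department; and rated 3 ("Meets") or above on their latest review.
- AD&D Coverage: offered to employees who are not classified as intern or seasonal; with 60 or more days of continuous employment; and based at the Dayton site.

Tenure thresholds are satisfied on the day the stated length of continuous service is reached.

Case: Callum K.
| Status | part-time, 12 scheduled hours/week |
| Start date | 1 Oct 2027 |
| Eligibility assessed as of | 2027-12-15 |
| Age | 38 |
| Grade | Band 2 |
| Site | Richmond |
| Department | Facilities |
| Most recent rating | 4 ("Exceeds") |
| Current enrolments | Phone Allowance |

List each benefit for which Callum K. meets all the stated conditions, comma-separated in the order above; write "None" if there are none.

Phone Allowance

Service from 1 Oct 2027 to 2027-12-15: 75 days.
Internet Stipend — service 75 days < 90 days ✗ → not eligible.
Charitable Gift Match — status part-time ✓ (not excluded); service 75 days < 120 days ✗ → not eligible.
Education Assistance — status part-time ✓ (not excluded); service 75 days ≥ 45 days ✓; 12 hrs/wk < 24 ✗ → not eligible.
Health Insurance — status part-time ✓ (not excluded); service 75 days < 6 months (≈180 days) ✗ → not eligible.
Stock Purchase Plan — status part-time ✗ (requires full-time or seasonal) → not eligible.
Backup Childcare — status part-time ✗ (requires seasonal) → not eligible.
Phone Allowance — status part-time ✓; dept Facilities ✓; rating 4 ≥ 3 ✓ → eligible.
AD&D Coverage — status part-time ✓ (not excluded); service 75 days ≥ 60 days ✓; site Richmond ✗ (not Dayton) → not eligible.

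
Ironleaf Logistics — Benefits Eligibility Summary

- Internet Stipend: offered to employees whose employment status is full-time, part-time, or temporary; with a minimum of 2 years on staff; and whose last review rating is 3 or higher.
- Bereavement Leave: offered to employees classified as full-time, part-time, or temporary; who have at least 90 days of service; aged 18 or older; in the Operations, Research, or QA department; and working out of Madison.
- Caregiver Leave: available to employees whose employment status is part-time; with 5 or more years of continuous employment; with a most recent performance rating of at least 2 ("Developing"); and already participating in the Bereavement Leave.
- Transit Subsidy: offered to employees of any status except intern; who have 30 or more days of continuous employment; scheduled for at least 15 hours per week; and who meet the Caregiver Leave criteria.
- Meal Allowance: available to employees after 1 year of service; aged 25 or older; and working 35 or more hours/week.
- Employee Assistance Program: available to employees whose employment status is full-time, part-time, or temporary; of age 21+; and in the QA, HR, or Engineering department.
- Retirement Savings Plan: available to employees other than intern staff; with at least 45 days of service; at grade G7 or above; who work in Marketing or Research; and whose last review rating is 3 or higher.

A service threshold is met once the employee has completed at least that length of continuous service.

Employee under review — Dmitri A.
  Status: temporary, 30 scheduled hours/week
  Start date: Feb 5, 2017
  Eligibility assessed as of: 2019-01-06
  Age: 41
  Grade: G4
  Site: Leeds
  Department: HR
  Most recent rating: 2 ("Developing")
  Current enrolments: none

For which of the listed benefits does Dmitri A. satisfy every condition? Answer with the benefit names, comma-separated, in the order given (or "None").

Service from Feb 5, 2017 to 2019-01-06: 700 days.
Internet Stipend — status temporary ✓; service 700 days < 2 years (≈730 days) ✗ → not eligible.
Bereavement Leave — status temporary ✓; service 700 days ≥ 90 days ✓; age 41 ≥ 18 ✓; dept HR ✗ → not eligible.
Caregiver Leave — status temporary ✗ (requires part-time) → not eligible.
Transit Subsidy — status temporary ✓ (not excluded); service 700 days ≥ 30 days ✓; 30 hrs/wk ≥ 15 ✓; not eligible for Caregiver Leave ✗ → not eligible.
Meal Allowance — service 700 days ≥ 1 year (≈365 days) ✓; age 41 ≥ 25 ✓; 30 hrs/wk < 35 ✗ → not eligible.
Employee Assistance Program — status temporary ✓; age 41 ≥ 21 ✓; dept HR ✓ → eligible.
Retirement Savings Plan — status temporary ✓ (not excluded); service 700 days ≥ 45 days ✓; grade G4 < G7 ✗ → not eligible.

Employee Assistance Program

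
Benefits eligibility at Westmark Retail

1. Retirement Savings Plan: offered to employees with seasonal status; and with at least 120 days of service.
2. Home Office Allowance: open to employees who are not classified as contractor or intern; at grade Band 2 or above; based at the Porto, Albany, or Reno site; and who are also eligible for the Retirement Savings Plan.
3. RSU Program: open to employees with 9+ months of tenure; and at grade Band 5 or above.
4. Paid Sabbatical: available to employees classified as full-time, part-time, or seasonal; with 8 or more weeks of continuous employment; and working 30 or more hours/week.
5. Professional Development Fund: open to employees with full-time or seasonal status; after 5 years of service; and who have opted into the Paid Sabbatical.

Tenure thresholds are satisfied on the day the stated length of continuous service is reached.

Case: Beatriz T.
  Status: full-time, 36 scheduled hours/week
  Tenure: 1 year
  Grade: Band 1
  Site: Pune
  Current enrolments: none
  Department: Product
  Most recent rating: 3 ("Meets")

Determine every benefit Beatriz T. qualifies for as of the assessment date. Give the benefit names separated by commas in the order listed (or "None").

Paid Sabbatical

Retirement Savings Plan — status full-time ✗ (requires seasonal) → not eligible.
Home Office Allowance — status full-time ✓ (not excluded); grade Band 1 < Band 2 ✗ → not eligible.
RSU Program — service 1 year ≥ 9 months (≈270 days) ✓; grade Band 1 < Band 5 ✗ → not eligible.
Paid Sabbatical — status full-time ✓; service 1 year ≥ 8 weeks (≈56 days) ✓; 36 hrs/wk ≥ 30 ✓ → eligible.
Professional Development Fund — status full-time ✓; service 1 year < 5 years ✗ → not eligible.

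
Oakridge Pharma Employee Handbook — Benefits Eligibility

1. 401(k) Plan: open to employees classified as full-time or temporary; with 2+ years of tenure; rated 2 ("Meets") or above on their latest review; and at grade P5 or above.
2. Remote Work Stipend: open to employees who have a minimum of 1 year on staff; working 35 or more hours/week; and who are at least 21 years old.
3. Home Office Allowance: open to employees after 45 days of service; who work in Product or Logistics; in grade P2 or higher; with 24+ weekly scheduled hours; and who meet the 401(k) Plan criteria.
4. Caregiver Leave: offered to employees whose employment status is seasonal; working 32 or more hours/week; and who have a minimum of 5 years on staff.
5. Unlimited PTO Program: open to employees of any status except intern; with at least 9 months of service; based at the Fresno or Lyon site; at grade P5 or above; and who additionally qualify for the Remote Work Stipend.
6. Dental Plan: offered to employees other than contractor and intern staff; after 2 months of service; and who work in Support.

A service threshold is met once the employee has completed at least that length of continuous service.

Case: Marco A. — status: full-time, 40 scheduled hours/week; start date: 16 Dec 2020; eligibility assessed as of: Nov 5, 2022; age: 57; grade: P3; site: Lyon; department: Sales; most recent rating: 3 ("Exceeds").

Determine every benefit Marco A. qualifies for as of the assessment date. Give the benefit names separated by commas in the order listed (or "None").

Service from 16 Dec 2020 to Nov 5, 2022: 689 days.
401(k) Plan — status full-time ✓; service 689 days < 2 years (≈730 days) ✗ → not eligible.
Remote Work Stipend — service 689 days ≥ 1 year (≈365 days) ✓; 40 hrs/wk ≥ 35 ✓; age 57 ≥ 21 ✓ → eligible.
Home Office Allowance — service 689 days ≥ 45 days ✓; dept Sales ✗ → not eligible.
Caregiver Leave — status full-time ✗ (requires seasonal) → not eligible.
Unlimited PTO Program — status full-time ✓ (not excluded); service 689 days ≥ 9 months (≈270 days) ✓; site Lyon ✓; grade P3 < P5 ✗ → not eligible.
Dental Plan — status full-time ✓ (not excluded); service 689 days ≥ 2 months (≈60 days) ✓; dept Sales ✗ → not eligible.

Remote Work Stipend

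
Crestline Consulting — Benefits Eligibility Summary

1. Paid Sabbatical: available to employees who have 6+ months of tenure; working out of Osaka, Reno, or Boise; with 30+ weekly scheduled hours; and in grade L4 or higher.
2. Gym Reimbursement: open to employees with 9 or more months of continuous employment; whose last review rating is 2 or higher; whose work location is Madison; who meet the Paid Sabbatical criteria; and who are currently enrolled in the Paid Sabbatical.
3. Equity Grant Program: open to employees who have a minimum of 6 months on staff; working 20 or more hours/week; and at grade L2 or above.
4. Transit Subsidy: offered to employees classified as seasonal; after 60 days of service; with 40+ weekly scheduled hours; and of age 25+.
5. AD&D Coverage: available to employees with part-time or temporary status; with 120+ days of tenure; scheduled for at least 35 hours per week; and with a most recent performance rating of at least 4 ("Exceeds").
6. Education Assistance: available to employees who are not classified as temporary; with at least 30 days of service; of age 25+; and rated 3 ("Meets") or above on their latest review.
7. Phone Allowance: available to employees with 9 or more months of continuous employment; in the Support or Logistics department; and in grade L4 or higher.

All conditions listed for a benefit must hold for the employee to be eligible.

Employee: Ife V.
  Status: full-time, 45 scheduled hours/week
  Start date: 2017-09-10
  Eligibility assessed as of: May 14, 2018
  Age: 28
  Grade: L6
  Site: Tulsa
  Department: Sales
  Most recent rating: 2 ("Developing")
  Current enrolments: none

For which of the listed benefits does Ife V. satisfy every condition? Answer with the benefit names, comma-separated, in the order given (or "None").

Service from 2017-09-10 to May 14, 2018: 246 days.
Paid Sabbatical — service 246 days ≥ 6 months (≈180 days) ✓; site Tulsa ✗ (not Osaka, Reno, or Boise) → not eligible.
Gym Reimbursement — service 246 days < 9 months (≈270 days) ✗ → not eligible.
Equity Grant Program — service 246 days ≥ 6 months (≈180 days) ✓; 45 hrs/wk ≥ 20 ✓; grade L6 ≥ L2 ✓ → eligible.
Transit Subsidy — status full-time ✗ (requires seasonal) → not eligible.
AD&D Coverage — status full-time ✗ (requires part-time or temporary) → not eligible.
Education Assistance — status full-time ✓ (not excluded); service 246 days ≥ 30 days ✓; age 28 ≥ 25 ✓; rating 2 < 3 ✗ → not eligible.
Phone Allowance — service 246 days < 9 months (≈270 days) ✗ → not eligible.

Equity Grant Program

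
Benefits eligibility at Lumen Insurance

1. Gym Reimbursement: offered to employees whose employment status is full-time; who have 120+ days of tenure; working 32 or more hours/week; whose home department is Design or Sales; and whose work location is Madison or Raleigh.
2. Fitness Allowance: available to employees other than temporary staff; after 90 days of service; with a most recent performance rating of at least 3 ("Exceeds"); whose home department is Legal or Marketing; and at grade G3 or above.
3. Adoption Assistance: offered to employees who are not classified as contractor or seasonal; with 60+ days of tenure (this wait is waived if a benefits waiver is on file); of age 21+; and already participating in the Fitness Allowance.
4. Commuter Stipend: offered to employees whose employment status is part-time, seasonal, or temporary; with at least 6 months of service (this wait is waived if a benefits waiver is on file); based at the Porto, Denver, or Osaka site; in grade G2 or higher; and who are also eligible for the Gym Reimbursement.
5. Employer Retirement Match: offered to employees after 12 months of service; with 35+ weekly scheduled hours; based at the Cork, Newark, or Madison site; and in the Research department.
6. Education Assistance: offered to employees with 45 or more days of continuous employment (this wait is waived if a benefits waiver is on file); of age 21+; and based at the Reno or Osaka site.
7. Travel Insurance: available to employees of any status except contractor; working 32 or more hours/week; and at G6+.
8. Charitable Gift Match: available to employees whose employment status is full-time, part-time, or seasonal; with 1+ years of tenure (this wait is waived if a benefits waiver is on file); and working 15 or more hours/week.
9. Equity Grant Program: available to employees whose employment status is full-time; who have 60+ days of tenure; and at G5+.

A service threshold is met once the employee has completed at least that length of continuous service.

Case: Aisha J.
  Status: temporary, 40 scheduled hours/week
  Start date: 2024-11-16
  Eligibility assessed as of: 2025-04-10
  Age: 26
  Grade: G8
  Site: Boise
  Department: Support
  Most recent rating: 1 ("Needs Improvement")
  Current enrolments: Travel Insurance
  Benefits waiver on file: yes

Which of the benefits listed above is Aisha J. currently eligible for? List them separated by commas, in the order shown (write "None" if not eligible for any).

Service from 2024-11-16 to 2025-04-10: 145 days.
Gym Reimbursement — status temporary ✗ (requires full-time) → not eligible.
Fitness Allowance — status temporary ✗ (excluded) → not eligible.
Adoption Assistance — status temporary ✓ (not excluded); benefits waiver on file ✓; age 26 ≥ 21 ✓; not enrolled in Fitness Allowance ✗ → not eligible.
Commuter Stipend — status temporary ✓; benefits waiver on file ✓; site Boise ✗ (not Porto, Denver, or Osaka) → not eligible.
Employer Retirement Match — service 145 days < 12 months (≈360 days) ✗ → not eligible.
Education Assistance — benefits waiver on file ✓; age 26 ≥ 21 ✓; site Boise ✗ (not Reno or Osaka) → not eligible.
Travel Insurance — status temporary ✓ (not excluded); 40 hrs/wk ≥ 32 ✓; grade G8 ≥ G6 ✓ → eligible.
Charitable Gift Match — status temporary ✗ (requires full-time, part-time, or seasonal) → not eligible.
Equity Grant Program — status temporary ✗ (requires full-time) → not eligible.

Travel Insurance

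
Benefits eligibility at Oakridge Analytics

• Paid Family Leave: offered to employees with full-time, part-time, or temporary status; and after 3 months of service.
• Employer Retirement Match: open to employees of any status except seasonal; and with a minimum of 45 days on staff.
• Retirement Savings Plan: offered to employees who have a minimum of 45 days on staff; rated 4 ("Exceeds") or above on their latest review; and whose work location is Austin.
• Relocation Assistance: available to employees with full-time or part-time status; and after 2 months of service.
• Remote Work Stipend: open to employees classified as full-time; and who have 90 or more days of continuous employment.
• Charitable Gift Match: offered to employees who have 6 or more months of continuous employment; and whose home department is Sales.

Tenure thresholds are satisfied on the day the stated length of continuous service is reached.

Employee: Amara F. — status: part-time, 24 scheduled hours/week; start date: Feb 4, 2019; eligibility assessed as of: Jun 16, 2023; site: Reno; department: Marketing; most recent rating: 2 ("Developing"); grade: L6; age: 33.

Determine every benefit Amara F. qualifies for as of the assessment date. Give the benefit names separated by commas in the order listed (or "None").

Paid Family Leave, Employer Retirement Match, Relocation Assistance

Service from Feb 4, 2019 to Jun 16, 2023: 1593 days.
Paid Family Leave — status part-time ✓; service 1593 days ≥ 3 months (≈90 days) ✓ → eligible.
Employer Retirement Match — status part-time ✓ (not excluded); service 1593 days ≥ 45 days ✓ → eligible.
Retirement Savings Plan — service 1593 days ≥ 45 days ✓; rating 2 < 4 ✗ → not eligible.
Relocation Assistance — status part-time ✓; service 1593 days ≥ 2 months (≈60 days) ✓ → eligible.
Remote Work Stipend — status part-time ✗ (requires full-time) → not eligible.
Charitable Gift Match — service 1593 days ≥ 6 months (≈180 days) ✓; dept Marketing ✗ → not eligible.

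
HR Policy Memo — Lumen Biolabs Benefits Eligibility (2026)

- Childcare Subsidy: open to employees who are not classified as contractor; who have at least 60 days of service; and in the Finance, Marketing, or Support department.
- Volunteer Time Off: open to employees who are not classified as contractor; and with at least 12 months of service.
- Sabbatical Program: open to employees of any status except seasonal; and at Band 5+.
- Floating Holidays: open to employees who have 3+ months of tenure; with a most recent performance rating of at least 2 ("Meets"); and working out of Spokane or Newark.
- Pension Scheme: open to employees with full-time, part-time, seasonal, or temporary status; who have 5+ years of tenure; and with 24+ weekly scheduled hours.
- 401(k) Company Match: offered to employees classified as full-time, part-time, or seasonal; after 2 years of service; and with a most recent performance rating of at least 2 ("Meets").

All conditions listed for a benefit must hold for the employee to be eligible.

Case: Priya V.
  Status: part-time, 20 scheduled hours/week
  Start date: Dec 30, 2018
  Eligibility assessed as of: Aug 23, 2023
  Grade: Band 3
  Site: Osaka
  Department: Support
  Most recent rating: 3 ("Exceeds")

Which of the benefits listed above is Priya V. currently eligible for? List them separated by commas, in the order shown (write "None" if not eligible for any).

Childcare Subsidy, Volunteer Time Off, 401(k) Company Match

Service from Dec 30, 2018 to Aug 23, 2023: 1697 days.
Childcare Subsidy — status part-time ✓ (not excluded); service 1697 days ≥ 60 days ✓; dept Support ✓ → eligible.
Volunteer Time Off — status part-time ✓ (not excluded); service 1697 days ≥ 12 months (≈360 days) ✓ → eligible.
Sabbatical Program — status part-time ✓ (not excluded); grade Band 3 < Band 5 ✗ → not eligible.
Floating Holidays — service 1697 days ≥ 3 months (≈90 days) ✓; rating 3 ≥ 2 ✓; site Osaka ✗ (not Spokane or Newark) → not eligible.
Pension Scheme — status part-time ✓; service 1697 days < 5 years (≈1825 days) ✗ → not eligible.
401(k) Company Match — status part-time ✓; service 1697 days ≥ 2 years (≈730 days) ✓; rating 3 ≥ 2 ✓ → eligible.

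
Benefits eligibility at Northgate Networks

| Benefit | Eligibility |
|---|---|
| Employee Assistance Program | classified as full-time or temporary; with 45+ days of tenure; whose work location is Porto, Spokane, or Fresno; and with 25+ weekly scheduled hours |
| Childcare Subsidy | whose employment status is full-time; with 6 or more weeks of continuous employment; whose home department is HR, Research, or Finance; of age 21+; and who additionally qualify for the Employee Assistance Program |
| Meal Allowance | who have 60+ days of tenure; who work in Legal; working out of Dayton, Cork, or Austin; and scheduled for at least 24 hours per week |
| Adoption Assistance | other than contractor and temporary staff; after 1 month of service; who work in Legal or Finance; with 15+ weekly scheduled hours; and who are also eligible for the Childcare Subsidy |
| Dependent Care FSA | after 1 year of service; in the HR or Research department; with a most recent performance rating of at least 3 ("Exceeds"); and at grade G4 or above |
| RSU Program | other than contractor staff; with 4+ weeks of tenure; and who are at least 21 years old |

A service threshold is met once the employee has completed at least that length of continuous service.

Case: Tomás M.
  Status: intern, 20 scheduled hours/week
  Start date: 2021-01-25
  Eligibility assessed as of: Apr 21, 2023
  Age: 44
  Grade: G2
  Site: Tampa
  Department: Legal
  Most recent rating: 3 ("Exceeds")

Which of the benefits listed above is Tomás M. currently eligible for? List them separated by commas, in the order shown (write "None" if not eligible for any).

RSU Program

Service from 2021-01-25 to Apr 21, 2023: 816 days.
Employee Assistance Program — status intern ✗ (requires full-time or temporary) → not eligible.
Childcare Subsidy — status intern ✗ (requires full-time) → not eligible.
Meal Allowance — service 816 days ≥ 60 days ✓; dept Legal ✓; site Tampa ✗ (not Dayton, Cork, or Austin) → not eligible.
Adoption Assistance — status intern ✓ (not excluded); service 816 days ≥ 1 month (≈30 days) ✓; dept Legal ✓; 20 hrs/wk ≥ 15 ✓; not eligible for Childcare Subsidy ✗ → not eligible.
Dependent Care FSA — service 816 days ≥ 1 year (≈365 days) ✓; dept Legal ✗ → not eligible.
RSU Program — status intern ✓ (not excluded); service 816 days ≥ 4 weeks (≈28 days) ✓; age 44 ≥ 21 ✓ → eligible.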